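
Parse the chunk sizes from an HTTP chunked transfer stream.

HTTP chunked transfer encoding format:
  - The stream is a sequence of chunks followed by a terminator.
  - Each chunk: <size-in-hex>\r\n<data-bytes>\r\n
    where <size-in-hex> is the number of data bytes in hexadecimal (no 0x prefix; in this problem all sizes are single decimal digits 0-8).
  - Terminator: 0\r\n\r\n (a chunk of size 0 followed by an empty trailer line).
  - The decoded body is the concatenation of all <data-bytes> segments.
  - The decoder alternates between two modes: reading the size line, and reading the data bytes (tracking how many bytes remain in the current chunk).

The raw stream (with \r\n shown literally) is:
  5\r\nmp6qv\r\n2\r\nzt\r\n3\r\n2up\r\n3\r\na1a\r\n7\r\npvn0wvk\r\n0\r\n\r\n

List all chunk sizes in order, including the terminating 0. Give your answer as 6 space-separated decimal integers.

Chunk 1: stream[0..1]='5' size=0x5=5, data at stream[3..8]='mp6qv' -> body[0..5], body so far='mp6qv'
Chunk 2: stream[10..11]='2' size=0x2=2, data at stream[13..15]='zt' -> body[5..7], body so far='mp6qvzt'
Chunk 3: stream[17..18]='3' size=0x3=3, data at stream[20..23]='2up' -> body[7..10], body so far='mp6qvzt2up'
Chunk 4: stream[25..26]='3' size=0x3=3, data at stream[28..31]='a1a' -> body[10..13], body so far='mp6qvzt2upa1a'
Chunk 5: stream[33..34]='7' size=0x7=7, data at stream[36..43]='pvn0wvk' -> body[13..20], body so far='mp6qvzt2upa1apvn0wvk'
Chunk 6: stream[45..46]='0' size=0 (terminator). Final body='mp6qvzt2upa1apvn0wvk' (20 bytes)

Answer: 5 2 3 3 7 0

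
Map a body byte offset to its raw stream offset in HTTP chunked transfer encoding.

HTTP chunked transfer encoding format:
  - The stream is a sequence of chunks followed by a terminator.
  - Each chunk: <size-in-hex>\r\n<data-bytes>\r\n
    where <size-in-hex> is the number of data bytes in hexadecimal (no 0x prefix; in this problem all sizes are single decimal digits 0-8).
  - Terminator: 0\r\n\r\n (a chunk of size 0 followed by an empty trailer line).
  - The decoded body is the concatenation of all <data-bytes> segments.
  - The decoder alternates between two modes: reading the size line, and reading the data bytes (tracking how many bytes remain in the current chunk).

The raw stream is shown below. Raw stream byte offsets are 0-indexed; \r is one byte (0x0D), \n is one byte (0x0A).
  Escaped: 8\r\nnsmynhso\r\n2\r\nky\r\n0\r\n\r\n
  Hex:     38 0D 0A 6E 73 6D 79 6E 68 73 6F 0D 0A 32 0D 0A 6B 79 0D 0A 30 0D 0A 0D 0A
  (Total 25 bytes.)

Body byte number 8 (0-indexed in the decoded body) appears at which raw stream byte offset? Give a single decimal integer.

Answer: 16

Derivation:
Chunk 1: stream[0..1]='8' size=0x8=8, data at stream[3..11]='nsmynhso' -> body[0..8], body so far='nsmynhso'
Chunk 2: stream[13..14]='2' size=0x2=2, data at stream[16..18]='ky' -> body[8..10], body so far='nsmynhsoky'
Chunk 3: stream[20..21]='0' size=0 (terminator). Final body='nsmynhsoky' (10 bytes)
Body byte 8 at stream offset 16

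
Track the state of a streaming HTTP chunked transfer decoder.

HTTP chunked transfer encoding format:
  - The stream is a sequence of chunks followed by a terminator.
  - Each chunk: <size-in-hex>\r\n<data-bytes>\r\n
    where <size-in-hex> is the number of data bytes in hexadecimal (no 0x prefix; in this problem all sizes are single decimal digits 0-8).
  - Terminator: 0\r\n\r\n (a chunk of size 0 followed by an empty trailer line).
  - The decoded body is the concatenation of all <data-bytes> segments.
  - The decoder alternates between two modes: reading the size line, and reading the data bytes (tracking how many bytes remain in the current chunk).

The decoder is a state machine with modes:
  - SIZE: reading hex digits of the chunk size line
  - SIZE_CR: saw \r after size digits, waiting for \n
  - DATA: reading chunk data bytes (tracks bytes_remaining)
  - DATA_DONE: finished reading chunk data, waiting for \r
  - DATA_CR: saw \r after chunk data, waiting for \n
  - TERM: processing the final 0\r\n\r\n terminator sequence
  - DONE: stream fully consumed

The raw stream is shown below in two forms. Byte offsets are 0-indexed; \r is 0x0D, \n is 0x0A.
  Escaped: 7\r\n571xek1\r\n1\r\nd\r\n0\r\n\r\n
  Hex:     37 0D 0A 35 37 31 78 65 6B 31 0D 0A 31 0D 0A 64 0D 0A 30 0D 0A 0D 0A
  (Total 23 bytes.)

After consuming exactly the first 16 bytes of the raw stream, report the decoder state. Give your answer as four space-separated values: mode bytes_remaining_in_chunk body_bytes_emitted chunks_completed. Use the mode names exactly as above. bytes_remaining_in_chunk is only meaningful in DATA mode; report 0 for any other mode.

Answer: DATA_DONE 0 8 1

Derivation:
Byte 0 = '7': mode=SIZE remaining=0 emitted=0 chunks_done=0
Byte 1 = 0x0D: mode=SIZE_CR remaining=0 emitted=0 chunks_done=0
Byte 2 = 0x0A: mode=DATA remaining=7 emitted=0 chunks_done=0
Byte 3 = '5': mode=DATA remaining=6 emitted=1 chunks_done=0
Byte 4 = '7': mode=DATA remaining=5 emitted=2 chunks_done=0
Byte 5 = '1': mode=DATA remaining=4 emitted=3 chunks_done=0
Byte 6 = 'x': mode=DATA remaining=3 emitted=4 chunks_done=0
Byte 7 = 'e': mode=DATA remaining=2 emitted=5 chunks_done=0
Byte 8 = 'k': mode=DATA remaining=1 emitted=6 chunks_done=0
Byte 9 = '1': mode=DATA_DONE remaining=0 emitted=7 chunks_done=0
Byte 10 = 0x0D: mode=DATA_CR remaining=0 emitted=7 chunks_done=0
Byte 11 = 0x0A: mode=SIZE remaining=0 emitted=7 chunks_done=1
Byte 12 = '1': mode=SIZE remaining=0 emitted=7 chunks_done=1
Byte 13 = 0x0D: mode=SIZE_CR remaining=0 emitted=7 chunks_done=1
Byte 14 = 0x0A: mode=DATA remaining=1 emitted=7 chunks_done=1
Byte 15 = 'd': mode=DATA_DONE remaining=0 emitted=8 chunks_done=1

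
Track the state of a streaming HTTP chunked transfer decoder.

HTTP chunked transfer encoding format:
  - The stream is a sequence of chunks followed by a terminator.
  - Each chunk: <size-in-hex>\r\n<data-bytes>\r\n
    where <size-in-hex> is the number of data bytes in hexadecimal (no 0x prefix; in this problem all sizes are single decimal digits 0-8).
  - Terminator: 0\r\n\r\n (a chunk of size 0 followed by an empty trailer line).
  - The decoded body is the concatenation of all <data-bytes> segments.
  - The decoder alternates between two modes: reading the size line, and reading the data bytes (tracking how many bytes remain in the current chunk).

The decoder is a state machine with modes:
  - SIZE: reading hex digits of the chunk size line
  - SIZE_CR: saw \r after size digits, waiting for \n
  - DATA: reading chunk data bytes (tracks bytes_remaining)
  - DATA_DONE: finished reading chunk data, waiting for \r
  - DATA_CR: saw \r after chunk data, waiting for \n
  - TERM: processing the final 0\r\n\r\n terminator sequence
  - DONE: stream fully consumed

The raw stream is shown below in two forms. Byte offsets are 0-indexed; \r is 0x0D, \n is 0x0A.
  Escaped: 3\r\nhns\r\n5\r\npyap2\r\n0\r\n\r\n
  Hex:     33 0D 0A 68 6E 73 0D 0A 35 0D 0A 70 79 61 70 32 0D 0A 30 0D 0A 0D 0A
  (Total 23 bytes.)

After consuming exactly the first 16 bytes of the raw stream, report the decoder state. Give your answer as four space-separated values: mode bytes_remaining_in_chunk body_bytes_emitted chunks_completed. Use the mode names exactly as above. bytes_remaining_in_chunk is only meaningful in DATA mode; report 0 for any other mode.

Answer: DATA_DONE 0 8 1

Derivation:
Byte 0 = '3': mode=SIZE remaining=0 emitted=0 chunks_done=0
Byte 1 = 0x0D: mode=SIZE_CR remaining=0 emitted=0 chunks_done=0
Byte 2 = 0x0A: mode=DATA remaining=3 emitted=0 chunks_done=0
Byte 3 = 'h': mode=DATA remaining=2 emitted=1 chunks_done=0
Byte 4 = 'n': mode=DATA remaining=1 emitted=2 chunks_done=0
Byte 5 = 's': mode=DATA_DONE remaining=0 emitted=3 chunks_done=0
Byte 6 = 0x0D: mode=DATA_CR remaining=0 emitted=3 chunks_done=0
Byte 7 = 0x0A: mode=SIZE remaining=0 emitted=3 chunks_done=1
Byte 8 = '5': mode=SIZE remaining=0 emitted=3 chunks_done=1
Byte 9 = 0x0D: mode=SIZE_CR remaining=0 emitted=3 chunks_done=1
Byte 10 = 0x0A: mode=DATA remaining=5 emitted=3 chunks_done=1
Byte 11 = 'p': mode=DATA remaining=4 emitted=4 chunks_done=1
Byte 12 = 'y': mode=DATA remaining=3 emitted=5 chunks_done=1
Byte 13 = 'a': mode=DATA remaining=2 emitted=6 chunks_done=1
Byte 14 = 'p': mode=DATA remaining=1 emitted=7 chunks_done=1
Byte 15 = '2': mode=DATA_DONE remaining=0 emitted=8 chunks_done=1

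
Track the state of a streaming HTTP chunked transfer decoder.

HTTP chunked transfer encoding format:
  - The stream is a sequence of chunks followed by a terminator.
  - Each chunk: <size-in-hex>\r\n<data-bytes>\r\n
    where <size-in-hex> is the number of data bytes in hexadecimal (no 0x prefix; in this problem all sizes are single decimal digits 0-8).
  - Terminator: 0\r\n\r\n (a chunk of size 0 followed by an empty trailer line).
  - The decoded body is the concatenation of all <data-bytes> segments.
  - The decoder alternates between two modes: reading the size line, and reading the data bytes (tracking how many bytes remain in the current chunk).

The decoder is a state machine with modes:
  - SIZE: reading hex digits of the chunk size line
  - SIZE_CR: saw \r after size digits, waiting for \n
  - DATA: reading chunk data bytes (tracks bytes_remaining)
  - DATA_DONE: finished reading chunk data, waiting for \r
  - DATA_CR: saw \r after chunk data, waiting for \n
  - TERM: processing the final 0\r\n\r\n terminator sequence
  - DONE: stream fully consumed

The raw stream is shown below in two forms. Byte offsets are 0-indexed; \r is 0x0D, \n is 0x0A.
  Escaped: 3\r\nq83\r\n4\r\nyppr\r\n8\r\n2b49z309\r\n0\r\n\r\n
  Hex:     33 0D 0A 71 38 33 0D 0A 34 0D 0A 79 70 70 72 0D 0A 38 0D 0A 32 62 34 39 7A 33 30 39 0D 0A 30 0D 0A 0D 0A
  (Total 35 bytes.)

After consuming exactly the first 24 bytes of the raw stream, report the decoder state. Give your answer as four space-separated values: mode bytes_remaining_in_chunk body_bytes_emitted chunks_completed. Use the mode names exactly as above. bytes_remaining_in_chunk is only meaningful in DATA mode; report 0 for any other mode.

Byte 0 = '3': mode=SIZE remaining=0 emitted=0 chunks_done=0
Byte 1 = 0x0D: mode=SIZE_CR remaining=0 emitted=0 chunks_done=0
Byte 2 = 0x0A: mode=DATA remaining=3 emitted=0 chunks_done=0
Byte 3 = 'q': mode=DATA remaining=2 emitted=1 chunks_done=0
Byte 4 = '8': mode=DATA remaining=1 emitted=2 chunks_done=0
Byte 5 = '3': mode=DATA_DONE remaining=0 emitted=3 chunks_done=0
Byte 6 = 0x0D: mode=DATA_CR remaining=0 emitted=3 chunks_done=0
Byte 7 = 0x0A: mode=SIZE remaining=0 emitted=3 chunks_done=1
Byte 8 = '4': mode=SIZE remaining=0 emitted=3 chunks_done=1
Byte 9 = 0x0D: mode=SIZE_CR remaining=0 emitted=3 chunks_done=1
Byte 10 = 0x0A: mode=DATA remaining=4 emitted=3 chunks_done=1
Byte 11 = 'y': mode=DATA remaining=3 emitted=4 chunks_done=1
Byte 12 = 'p': mode=DATA remaining=2 emitted=5 chunks_done=1
Byte 13 = 'p': mode=DATA remaining=1 emitted=6 chunks_done=1
Byte 14 = 'r': mode=DATA_DONE remaining=0 emitted=7 chunks_done=1
Byte 15 = 0x0D: mode=DATA_CR remaining=0 emitted=7 chunks_done=1
Byte 16 = 0x0A: mode=SIZE remaining=0 emitted=7 chunks_done=2
Byte 17 = '8': mode=SIZE remaining=0 emitted=7 chunks_done=2
Byte 18 = 0x0D: mode=SIZE_CR remaining=0 emitted=7 chunks_done=2
Byte 19 = 0x0A: mode=DATA remaining=8 emitted=7 chunks_done=2
Byte 20 = '2': mode=DATA remaining=7 emitted=8 chunks_done=2
Byte 21 = 'b': mode=DATA remaining=6 emitted=9 chunks_done=2
Byte 22 = '4': mode=DATA remaining=5 emitted=10 chunks_done=2
Byte 23 = '9': mode=DATA remaining=4 emitted=11 chunks_done=2

Answer: DATA 4 11 2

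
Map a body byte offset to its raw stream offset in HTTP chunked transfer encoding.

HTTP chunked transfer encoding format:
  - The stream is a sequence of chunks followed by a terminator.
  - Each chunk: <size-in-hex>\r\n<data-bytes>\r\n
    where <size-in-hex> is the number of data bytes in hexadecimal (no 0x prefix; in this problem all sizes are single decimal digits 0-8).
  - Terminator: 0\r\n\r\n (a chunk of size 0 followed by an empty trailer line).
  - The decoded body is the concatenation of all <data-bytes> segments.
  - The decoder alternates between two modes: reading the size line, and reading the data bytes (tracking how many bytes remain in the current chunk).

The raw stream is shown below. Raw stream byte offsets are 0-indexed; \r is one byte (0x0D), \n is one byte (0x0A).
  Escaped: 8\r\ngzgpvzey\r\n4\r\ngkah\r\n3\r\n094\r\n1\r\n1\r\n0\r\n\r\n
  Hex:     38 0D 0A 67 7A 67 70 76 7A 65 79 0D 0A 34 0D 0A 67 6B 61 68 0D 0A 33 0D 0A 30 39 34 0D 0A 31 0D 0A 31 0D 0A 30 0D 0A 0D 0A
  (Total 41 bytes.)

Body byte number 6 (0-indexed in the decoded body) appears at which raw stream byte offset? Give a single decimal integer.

Chunk 1: stream[0..1]='8' size=0x8=8, data at stream[3..11]='gzgpvzey' -> body[0..8], body so far='gzgpvzey'
Chunk 2: stream[13..14]='4' size=0x4=4, data at stream[16..20]='gkah' -> body[8..12], body so far='gzgpvzeygkah'
Chunk 3: stream[22..23]='3' size=0x3=3, data at stream[25..28]='094' -> body[12..15], body so far='gzgpvzeygkah094'
Chunk 4: stream[30..31]='1' size=0x1=1, data at stream[33..34]='1' -> body[15..16], body so far='gzgpvzeygkah0941'
Chunk 5: stream[36..37]='0' size=0 (terminator). Final body='gzgpvzeygkah0941' (16 bytes)
Body byte 6 at stream offset 9

Answer: 9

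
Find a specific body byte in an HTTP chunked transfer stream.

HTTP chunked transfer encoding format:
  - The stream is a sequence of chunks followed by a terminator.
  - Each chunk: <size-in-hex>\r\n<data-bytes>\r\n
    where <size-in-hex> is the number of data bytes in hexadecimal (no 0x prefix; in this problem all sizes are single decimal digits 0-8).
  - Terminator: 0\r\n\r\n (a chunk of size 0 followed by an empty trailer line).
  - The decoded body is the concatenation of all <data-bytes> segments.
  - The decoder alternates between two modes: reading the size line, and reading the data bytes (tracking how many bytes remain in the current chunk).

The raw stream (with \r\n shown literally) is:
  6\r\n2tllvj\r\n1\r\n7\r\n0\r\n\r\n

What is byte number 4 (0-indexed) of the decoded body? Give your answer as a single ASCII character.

Answer: v

Derivation:
Chunk 1: stream[0..1]='6' size=0x6=6, data at stream[3..9]='2tllvj' -> body[0..6], body so far='2tllvj'
Chunk 2: stream[11..12]='1' size=0x1=1, data at stream[14..15]='7' -> body[6..7], body so far='2tllvj7'
Chunk 3: stream[17..18]='0' size=0 (terminator). Final body='2tllvj7' (7 bytes)
Body byte 4 = 'v'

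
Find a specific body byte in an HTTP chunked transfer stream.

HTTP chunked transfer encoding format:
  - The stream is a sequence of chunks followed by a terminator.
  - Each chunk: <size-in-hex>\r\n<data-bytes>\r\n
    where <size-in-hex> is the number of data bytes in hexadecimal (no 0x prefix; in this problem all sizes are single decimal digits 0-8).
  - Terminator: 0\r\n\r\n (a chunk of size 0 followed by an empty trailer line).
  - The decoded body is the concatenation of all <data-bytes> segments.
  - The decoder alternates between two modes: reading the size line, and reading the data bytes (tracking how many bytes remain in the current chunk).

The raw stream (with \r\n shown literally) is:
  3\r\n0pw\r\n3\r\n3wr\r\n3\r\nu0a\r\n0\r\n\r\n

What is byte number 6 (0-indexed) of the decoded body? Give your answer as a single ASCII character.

Chunk 1: stream[0..1]='3' size=0x3=3, data at stream[3..6]='0pw' -> body[0..3], body so far='0pw'
Chunk 2: stream[8..9]='3' size=0x3=3, data at stream[11..14]='3wr' -> body[3..6], body so far='0pw3wr'
Chunk 3: stream[16..17]='3' size=0x3=3, data at stream[19..22]='u0a' -> body[6..9], body so far='0pw3wru0a'
Chunk 4: stream[24..25]='0' size=0 (terminator). Final body='0pw3wru0a' (9 bytes)
Body byte 6 = 'u'

Answer: u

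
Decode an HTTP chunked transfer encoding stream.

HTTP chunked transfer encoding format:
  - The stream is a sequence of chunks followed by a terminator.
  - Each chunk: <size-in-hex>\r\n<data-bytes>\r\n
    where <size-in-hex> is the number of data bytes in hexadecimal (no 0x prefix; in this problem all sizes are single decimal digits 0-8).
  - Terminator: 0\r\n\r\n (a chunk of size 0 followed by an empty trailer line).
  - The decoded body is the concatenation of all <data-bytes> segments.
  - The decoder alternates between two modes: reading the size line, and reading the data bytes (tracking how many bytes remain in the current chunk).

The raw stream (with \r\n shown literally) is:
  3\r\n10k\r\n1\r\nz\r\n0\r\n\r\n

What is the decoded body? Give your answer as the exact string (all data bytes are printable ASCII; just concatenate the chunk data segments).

Answer: 10kz

Derivation:
Chunk 1: stream[0..1]='3' size=0x3=3, data at stream[3..6]='10k' -> body[0..3], body so far='10k'
Chunk 2: stream[8..9]='1' size=0x1=1, data at stream[11..12]='z' -> body[3..4], body so far='10kz'
Chunk 3: stream[14..15]='0' size=0 (terminator). Final body='10kz' (4 bytes)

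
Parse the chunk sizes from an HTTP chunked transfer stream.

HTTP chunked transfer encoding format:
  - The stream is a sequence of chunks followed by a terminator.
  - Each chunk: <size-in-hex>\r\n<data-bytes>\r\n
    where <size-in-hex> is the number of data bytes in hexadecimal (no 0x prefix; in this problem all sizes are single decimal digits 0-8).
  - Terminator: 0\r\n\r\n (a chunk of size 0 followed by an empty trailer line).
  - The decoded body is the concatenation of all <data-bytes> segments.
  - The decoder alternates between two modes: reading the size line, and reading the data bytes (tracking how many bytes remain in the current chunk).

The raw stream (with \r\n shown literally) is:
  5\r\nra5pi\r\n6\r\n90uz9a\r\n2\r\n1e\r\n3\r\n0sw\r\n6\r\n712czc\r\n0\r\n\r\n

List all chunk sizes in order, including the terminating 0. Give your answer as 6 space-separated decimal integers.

Answer: 5 6 2 3 6 0

Derivation:
Chunk 1: stream[0..1]='5' size=0x5=5, data at stream[3..8]='ra5pi' -> body[0..5], body so far='ra5pi'
Chunk 2: stream[10..11]='6' size=0x6=6, data at stream[13..19]='90uz9a' -> body[5..11], body so far='ra5pi90uz9a'
Chunk 3: stream[21..22]='2' size=0x2=2, data at stream[24..26]='1e' -> body[11..13], body so far='ra5pi90uz9a1e'
Chunk 4: stream[28..29]='3' size=0x3=3, data at stream[31..34]='0sw' -> body[13..16], body so far='ra5pi90uz9a1e0sw'
Chunk 5: stream[36..37]='6' size=0x6=6, data at stream[39..45]='712czc' -> body[16..22], body so far='ra5pi90uz9a1e0sw712czc'
Chunk 6: stream[47..48]='0' size=0 (terminator). Final body='ra5pi90uz9a1e0sw712czc' (22 bytes)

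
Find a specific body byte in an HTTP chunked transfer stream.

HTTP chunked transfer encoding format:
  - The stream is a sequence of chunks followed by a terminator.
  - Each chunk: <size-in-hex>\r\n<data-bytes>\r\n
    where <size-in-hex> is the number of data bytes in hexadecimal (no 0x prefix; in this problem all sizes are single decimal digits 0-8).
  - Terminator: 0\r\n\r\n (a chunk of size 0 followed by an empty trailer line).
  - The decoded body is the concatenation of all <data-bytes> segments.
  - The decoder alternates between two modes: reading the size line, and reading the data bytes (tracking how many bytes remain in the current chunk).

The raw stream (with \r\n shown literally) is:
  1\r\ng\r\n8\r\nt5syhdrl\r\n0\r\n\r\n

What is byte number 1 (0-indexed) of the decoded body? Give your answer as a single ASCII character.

Answer: t

Derivation:
Chunk 1: stream[0..1]='1' size=0x1=1, data at stream[3..4]='g' -> body[0..1], body so far='g'
Chunk 2: stream[6..7]='8' size=0x8=8, data at stream[9..17]='t5syhdrl' -> body[1..9], body so far='gt5syhdrl'
Chunk 3: stream[19..20]='0' size=0 (terminator). Final body='gt5syhdrl' (9 bytes)
Body byte 1 = 't'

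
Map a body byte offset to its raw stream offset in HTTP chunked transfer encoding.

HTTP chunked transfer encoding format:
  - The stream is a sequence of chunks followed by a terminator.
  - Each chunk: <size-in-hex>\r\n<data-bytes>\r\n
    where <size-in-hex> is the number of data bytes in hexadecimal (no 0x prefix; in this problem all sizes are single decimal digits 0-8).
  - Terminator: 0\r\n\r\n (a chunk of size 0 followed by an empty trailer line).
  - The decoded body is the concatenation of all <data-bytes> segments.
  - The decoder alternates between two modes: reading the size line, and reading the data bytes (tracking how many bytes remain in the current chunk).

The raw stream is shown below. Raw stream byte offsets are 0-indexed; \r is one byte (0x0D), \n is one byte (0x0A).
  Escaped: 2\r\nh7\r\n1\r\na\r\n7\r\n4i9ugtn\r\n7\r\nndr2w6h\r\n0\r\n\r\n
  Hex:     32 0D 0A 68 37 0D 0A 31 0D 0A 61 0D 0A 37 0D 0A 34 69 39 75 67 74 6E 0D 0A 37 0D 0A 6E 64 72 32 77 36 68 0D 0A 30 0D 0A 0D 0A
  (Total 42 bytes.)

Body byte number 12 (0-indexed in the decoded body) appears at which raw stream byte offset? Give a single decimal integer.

Answer: 30

Derivation:
Chunk 1: stream[0..1]='2' size=0x2=2, data at stream[3..5]='h7' -> body[0..2], body so far='h7'
Chunk 2: stream[7..8]='1' size=0x1=1, data at stream[10..11]='a' -> body[2..3], body so far='h7a'
Chunk 3: stream[13..14]='7' size=0x7=7, data at stream[16..23]='4i9ugtn' -> body[3..10], body so far='h7a4i9ugtn'
Chunk 4: stream[25..26]='7' size=0x7=7, data at stream[28..35]='ndr2w6h' -> body[10..17], body so far='h7a4i9ugtnndr2w6h'
Chunk 5: stream[37..38]='0' size=0 (terminator). Final body='h7a4i9ugtnndr2w6h' (17 bytes)
Body byte 12 at stream offset 30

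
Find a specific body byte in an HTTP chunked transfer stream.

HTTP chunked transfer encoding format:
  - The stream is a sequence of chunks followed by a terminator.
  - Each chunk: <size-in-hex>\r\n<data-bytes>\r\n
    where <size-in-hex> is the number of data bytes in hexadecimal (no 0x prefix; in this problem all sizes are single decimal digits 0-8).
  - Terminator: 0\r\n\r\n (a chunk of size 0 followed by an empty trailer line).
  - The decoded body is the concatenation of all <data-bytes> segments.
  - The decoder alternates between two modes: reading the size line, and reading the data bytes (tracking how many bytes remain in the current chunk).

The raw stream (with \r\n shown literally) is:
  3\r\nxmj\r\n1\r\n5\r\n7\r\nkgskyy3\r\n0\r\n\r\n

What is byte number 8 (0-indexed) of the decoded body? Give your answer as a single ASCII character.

Answer: y

Derivation:
Chunk 1: stream[0..1]='3' size=0x3=3, data at stream[3..6]='xmj' -> body[0..3], body so far='xmj'
Chunk 2: stream[8..9]='1' size=0x1=1, data at stream[11..12]='5' -> body[3..4], body so far='xmj5'
Chunk 3: stream[14..15]='7' size=0x7=7, data at stream[17..24]='kgskyy3' -> body[4..11], body so far='xmj5kgskyy3'
Chunk 4: stream[26..27]='0' size=0 (terminator). Final body='xmj5kgskyy3' (11 bytes)
Body byte 8 = 'y'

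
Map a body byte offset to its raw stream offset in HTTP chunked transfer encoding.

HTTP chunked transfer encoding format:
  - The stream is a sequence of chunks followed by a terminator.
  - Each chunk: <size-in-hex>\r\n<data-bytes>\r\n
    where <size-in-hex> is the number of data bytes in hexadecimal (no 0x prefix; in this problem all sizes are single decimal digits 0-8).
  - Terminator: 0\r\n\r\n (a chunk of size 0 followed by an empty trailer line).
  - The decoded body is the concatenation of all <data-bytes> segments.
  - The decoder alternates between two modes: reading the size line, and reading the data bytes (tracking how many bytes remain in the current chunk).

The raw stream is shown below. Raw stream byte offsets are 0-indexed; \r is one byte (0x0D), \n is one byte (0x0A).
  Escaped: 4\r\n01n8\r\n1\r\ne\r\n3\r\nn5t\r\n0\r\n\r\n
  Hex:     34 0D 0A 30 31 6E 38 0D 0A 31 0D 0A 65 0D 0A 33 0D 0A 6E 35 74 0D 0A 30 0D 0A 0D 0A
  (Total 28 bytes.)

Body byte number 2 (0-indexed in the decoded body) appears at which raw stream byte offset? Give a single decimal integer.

Answer: 5

Derivation:
Chunk 1: stream[0..1]='4' size=0x4=4, data at stream[3..7]='01n8' -> body[0..4], body so far='01n8'
Chunk 2: stream[9..10]='1' size=0x1=1, data at stream[12..13]='e' -> body[4..5], body so far='01n8e'
Chunk 3: stream[15..16]='3' size=0x3=3, data at stream[18..21]='n5t' -> body[5..8], body so far='01n8en5t'
Chunk 4: stream[23..24]='0' size=0 (terminator). Final body='01n8en5t' (8 bytes)
Body byte 2 at stream offset 5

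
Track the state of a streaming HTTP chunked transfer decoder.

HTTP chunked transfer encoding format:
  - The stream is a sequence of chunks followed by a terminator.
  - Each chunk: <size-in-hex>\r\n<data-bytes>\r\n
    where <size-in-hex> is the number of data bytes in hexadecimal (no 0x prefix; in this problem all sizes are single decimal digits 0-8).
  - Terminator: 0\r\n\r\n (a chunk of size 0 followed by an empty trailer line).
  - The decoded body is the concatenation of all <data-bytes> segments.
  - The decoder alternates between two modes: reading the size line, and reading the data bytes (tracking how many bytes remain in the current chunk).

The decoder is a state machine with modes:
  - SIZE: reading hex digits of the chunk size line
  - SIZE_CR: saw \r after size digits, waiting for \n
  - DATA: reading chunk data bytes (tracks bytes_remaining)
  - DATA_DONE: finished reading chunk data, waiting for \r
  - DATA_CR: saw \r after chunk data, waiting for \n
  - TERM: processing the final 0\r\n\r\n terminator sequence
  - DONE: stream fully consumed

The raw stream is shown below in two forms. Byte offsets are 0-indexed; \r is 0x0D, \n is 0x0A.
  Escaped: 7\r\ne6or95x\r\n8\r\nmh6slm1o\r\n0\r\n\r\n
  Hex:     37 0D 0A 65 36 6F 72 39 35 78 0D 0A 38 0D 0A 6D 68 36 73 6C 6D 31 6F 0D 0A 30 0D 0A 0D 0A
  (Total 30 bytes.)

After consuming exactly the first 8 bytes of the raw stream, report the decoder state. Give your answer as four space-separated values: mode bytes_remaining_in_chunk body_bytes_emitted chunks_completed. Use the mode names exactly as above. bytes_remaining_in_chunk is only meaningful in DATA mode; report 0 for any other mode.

Byte 0 = '7': mode=SIZE remaining=0 emitted=0 chunks_done=0
Byte 1 = 0x0D: mode=SIZE_CR remaining=0 emitted=0 chunks_done=0
Byte 2 = 0x0A: mode=DATA remaining=7 emitted=0 chunks_done=0
Byte 3 = 'e': mode=DATA remaining=6 emitted=1 chunks_done=0
Byte 4 = '6': mode=DATA remaining=5 emitted=2 chunks_done=0
Byte 5 = 'o': mode=DATA remaining=4 emitted=3 chunks_done=0
Byte 6 = 'r': mode=DATA remaining=3 emitted=4 chunks_done=0
Byte 7 = '9': mode=DATA remaining=2 emitted=5 chunks_done=0

Answer: DATA 2 5 0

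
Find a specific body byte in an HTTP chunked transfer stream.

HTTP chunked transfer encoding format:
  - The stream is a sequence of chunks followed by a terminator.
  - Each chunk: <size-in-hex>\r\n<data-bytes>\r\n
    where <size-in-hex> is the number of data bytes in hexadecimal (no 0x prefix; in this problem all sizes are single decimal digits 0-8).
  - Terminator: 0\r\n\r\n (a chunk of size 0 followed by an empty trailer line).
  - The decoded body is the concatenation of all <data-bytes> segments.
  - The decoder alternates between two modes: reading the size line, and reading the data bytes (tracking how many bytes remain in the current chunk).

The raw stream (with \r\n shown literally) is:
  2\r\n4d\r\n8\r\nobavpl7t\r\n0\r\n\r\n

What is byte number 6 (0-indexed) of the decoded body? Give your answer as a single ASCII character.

Answer: p

Derivation:
Chunk 1: stream[0..1]='2' size=0x2=2, data at stream[3..5]='4d' -> body[0..2], body so far='4d'
Chunk 2: stream[7..8]='8' size=0x8=8, data at stream[10..18]='obavpl7t' -> body[2..10], body so far='4dobavpl7t'
Chunk 3: stream[20..21]='0' size=0 (terminator). Final body='4dobavpl7t' (10 bytes)
Body byte 6 = 'p'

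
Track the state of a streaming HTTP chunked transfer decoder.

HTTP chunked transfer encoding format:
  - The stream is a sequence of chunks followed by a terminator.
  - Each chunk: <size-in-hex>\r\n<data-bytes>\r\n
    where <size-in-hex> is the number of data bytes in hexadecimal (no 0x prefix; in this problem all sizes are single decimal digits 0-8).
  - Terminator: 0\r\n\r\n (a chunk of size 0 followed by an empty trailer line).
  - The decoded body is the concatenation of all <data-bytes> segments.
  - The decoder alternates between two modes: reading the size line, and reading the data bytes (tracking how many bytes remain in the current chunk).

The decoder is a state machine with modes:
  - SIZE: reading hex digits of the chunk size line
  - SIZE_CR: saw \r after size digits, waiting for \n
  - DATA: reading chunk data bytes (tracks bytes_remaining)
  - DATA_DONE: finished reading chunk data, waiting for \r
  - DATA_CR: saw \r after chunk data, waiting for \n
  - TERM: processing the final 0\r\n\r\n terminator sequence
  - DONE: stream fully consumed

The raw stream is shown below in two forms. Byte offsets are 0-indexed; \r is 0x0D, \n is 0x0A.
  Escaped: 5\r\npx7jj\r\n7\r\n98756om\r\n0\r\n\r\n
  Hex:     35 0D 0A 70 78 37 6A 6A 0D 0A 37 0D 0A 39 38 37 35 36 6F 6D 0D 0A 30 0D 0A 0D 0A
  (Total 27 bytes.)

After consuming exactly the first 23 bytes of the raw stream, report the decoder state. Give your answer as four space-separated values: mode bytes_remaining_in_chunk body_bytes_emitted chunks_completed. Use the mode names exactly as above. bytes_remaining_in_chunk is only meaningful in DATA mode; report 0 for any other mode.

Answer: SIZE 0 12 2

Derivation:
Byte 0 = '5': mode=SIZE remaining=0 emitted=0 chunks_done=0
Byte 1 = 0x0D: mode=SIZE_CR remaining=0 emitted=0 chunks_done=0
Byte 2 = 0x0A: mode=DATA remaining=5 emitted=0 chunks_done=0
Byte 3 = 'p': mode=DATA remaining=4 emitted=1 chunks_done=0
Byte 4 = 'x': mode=DATA remaining=3 emitted=2 chunks_done=0
Byte 5 = '7': mode=DATA remaining=2 emitted=3 chunks_done=0
Byte 6 = 'j': mode=DATA remaining=1 emitted=4 chunks_done=0
Byte 7 = 'j': mode=DATA_DONE remaining=0 emitted=5 chunks_done=0
Byte 8 = 0x0D: mode=DATA_CR remaining=0 emitted=5 chunks_done=0
Byte 9 = 0x0A: mode=SIZE remaining=0 emitted=5 chunks_done=1
Byte 10 = '7': mode=SIZE remaining=0 emitted=5 chunks_done=1
Byte 11 = 0x0D: mode=SIZE_CR remaining=0 emitted=5 chunks_done=1
Byte 12 = 0x0A: mode=DATA remaining=7 emitted=5 chunks_done=1
Byte 13 = '9': mode=DATA remaining=6 emitted=6 chunks_done=1
Byte 14 = '8': mode=DATA remaining=5 emitted=7 chunks_done=1
Byte 15 = '7': mode=DATA remaining=4 emitted=8 chunks_done=1
Byte 16 = '5': mode=DATA remaining=3 emitted=9 chunks_done=1
Byte 17 = '6': mode=DATA remaining=2 emitted=10 chunks_done=1
Byte 18 = 'o': mode=DATA remaining=1 emitted=11 chunks_done=1
Byte 19 = 'm': mode=DATA_DONE remaining=0 emitted=12 chunks_done=1
Byte 20 = 0x0D: mode=DATA_CR remaining=0 emitted=12 chunks_done=1
Byte 21 = 0x0A: mode=SIZE remaining=0 emitted=12 chunks_done=2
Byte 22 = '0': mode=SIZE remaining=0 emitted=12 chunks_done=2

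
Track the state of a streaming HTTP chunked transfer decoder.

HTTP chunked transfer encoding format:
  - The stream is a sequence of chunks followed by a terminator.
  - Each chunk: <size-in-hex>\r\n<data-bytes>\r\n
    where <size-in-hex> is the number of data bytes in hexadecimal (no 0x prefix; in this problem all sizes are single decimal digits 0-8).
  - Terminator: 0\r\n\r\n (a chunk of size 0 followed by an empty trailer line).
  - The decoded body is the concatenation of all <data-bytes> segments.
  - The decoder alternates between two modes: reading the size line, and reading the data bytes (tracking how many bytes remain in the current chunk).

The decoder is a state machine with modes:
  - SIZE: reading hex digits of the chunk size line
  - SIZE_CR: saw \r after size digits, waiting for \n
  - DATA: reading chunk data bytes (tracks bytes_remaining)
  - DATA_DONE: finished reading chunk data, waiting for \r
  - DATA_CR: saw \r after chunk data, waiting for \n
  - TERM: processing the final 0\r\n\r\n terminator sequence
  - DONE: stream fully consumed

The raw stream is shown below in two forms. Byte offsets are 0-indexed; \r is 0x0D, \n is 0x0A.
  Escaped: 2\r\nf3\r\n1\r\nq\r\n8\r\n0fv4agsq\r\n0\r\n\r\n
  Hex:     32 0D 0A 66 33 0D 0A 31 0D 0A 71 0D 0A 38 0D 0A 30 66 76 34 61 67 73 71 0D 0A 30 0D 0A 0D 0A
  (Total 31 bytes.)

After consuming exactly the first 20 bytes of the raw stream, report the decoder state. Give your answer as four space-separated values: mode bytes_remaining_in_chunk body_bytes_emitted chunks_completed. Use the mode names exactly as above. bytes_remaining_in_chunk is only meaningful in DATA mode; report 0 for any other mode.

Answer: DATA 4 7 2

Derivation:
Byte 0 = '2': mode=SIZE remaining=0 emitted=0 chunks_done=0
Byte 1 = 0x0D: mode=SIZE_CR remaining=0 emitted=0 chunks_done=0
Byte 2 = 0x0A: mode=DATA remaining=2 emitted=0 chunks_done=0
Byte 3 = 'f': mode=DATA remaining=1 emitted=1 chunks_done=0
Byte 4 = '3': mode=DATA_DONE remaining=0 emitted=2 chunks_done=0
Byte 5 = 0x0D: mode=DATA_CR remaining=0 emitted=2 chunks_done=0
Byte 6 = 0x0A: mode=SIZE remaining=0 emitted=2 chunks_done=1
Byte 7 = '1': mode=SIZE remaining=0 emitted=2 chunks_done=1
Byte 8 = 0x0D: mode=SIZE_CR remaining=0 emitted=2 chunks_done=1
Byte 9 = 0x0A: mode=DATA remaining=1 emitted=2 chunks_done=1
Byte 10 = 'q': mode=DATA_DONE remaining=0 emitted=3 chunks_done=1
Byte 11 = 0x0D: mode=DATA_CR remaining=0 emitted=3 chunks_done=1
Byte 12 = 0x0A: mode=SIZE remaining=0 emitted=3 chunks_done=2
Byte 13 = '8': mode=SIZE remaining=0 emitted=3 chunks_done=2
Byte 14 = 0x0D: mode=SIZE_CR remaining=0 emitted=3 chunks_done=2
Byte 15 = 0x0A: mode=DATA remaining=8 emitted=3 chunks_done=2
Byte 16 = '0': mode=DATA remaining=7 emitted=4 chunks_done=2
Byte 17 = 'f': mode=DATA remaining=6 emitted=5 chunks_done=2
Byte 18 = 'v': mode=DATA remaining=5 emitted=6 chunks_done=2
Byte 19 = '4': mode=DATA remaining=4 emitted=7 chunks_done=2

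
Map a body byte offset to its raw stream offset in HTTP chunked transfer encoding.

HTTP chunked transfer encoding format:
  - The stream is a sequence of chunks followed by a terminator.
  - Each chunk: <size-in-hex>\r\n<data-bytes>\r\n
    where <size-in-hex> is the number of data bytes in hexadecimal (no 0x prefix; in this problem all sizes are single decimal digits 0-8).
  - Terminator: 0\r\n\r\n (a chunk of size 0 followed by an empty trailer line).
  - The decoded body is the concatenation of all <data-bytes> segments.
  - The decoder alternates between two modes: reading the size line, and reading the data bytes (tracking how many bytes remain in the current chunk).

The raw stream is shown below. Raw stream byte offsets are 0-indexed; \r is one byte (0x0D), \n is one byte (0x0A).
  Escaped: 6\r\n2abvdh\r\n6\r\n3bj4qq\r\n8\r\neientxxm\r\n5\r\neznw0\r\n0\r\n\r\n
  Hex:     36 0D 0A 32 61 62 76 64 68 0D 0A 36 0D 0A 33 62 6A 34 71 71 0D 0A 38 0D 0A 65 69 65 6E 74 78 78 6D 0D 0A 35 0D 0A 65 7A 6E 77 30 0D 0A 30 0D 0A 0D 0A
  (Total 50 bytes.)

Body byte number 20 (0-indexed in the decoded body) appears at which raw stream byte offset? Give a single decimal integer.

Answer: 38

Derivation:
Chunk 1: stream[0..1]='6' size=0x6=6, data at stream[3..9]='2abvdh' -> body[0..6], body so far='2abvdh'
Chunk 2: stream[11..12]='6' size=0x6=6, data at stream[14..20]='3bj4qq' -> body[6..12], body so far='2abvdh3bj4qq'
Chunk 3: stream[22..23]='8' size=0x8=8, data at stream[25..33]='eientxxm' -> body[12..20], body so far='2abvdh3bj4qqeientxxm'
Chunk 4: stream[35..36]='5' size=0x5=5, data at stream[38..43]='eznw0' -> body[20..25], body so far='2abvdh3bj4qqeientxxmeznw0'
Chunk 5: stream[45..46]='0' size=0 (terminator). Final body='2abvdh3bj4qqeientxxmeznw0' (25 bytes)
Body byte 20 at stream offset 38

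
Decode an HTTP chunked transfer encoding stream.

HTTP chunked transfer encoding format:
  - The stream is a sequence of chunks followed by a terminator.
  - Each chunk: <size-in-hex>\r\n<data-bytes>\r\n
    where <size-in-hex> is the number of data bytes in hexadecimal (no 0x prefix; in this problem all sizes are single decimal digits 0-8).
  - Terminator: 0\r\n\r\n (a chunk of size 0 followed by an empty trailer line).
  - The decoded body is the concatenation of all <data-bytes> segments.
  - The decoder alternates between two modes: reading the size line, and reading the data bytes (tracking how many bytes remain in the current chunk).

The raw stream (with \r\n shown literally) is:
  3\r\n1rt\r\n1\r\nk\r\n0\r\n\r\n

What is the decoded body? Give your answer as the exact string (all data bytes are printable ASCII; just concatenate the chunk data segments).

Chunk 1: stream[0..1]='3' size=0x3=3, data at stream[3..6]='1rt' -> body[0..3], body so far='1rt'
Chunk 2: stream[8..9]='1' size=0x1=1, data at stream[11..12]='k' -> body[3..4], body so far='1rtk'
Chunk 3: stream[14..15]='0' size=0 (terminator). Final body='1rtk' (4 bytes)

Answer: 1rtk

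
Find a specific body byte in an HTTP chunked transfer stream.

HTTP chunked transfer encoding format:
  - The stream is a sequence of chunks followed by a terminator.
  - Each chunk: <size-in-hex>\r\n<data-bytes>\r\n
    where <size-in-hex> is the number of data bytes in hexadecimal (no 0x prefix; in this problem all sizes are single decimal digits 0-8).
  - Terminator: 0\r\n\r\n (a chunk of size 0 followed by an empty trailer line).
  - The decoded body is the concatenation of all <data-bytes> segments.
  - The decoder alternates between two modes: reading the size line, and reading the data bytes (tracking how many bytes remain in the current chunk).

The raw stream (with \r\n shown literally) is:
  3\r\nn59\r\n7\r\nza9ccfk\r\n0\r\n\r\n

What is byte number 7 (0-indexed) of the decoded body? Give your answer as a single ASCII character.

Chunk 1: stream[0..1]='3' size=0x3=3, data at stream[3..6]='n59' -> body[0..3], body so far='n59'
Chunk 2: stream[8..9]='7' size=0x7=7, data at stream[11..18]='za9ccfk' -> body[3..10], body so far='n59za9ccfk'
Chunk 3: stream[20..21]='0' size=0 (terminator). Final body='n59za9ccfk' (10 bytes)
Body byte 7 = 'c'

Answer: c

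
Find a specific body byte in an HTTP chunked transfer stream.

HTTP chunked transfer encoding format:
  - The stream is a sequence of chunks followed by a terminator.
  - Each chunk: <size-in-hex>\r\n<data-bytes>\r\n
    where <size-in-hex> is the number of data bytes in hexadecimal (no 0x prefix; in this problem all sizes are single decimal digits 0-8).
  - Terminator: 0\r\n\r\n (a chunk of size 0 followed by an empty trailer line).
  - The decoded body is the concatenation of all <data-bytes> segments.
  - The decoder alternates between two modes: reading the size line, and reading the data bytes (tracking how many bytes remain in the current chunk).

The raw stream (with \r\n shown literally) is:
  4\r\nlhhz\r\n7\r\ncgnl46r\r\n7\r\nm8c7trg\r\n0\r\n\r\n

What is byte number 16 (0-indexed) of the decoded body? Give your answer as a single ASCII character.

Chunk 1: stream[0..1]='4' size=0x4=4, data at stream[3..7]='lhhz' -> body[0..4], body so far='lhhz'
Chunk 2: stream[9..10]='7' size=0x7=7, data at stream[12..19]='cgnl46r' -> body[4..11], body so far='lhhzcgnl46r'
Chunk 3: stream[21..22]='7' size=0x7=7, data at stream[24..31]='m8c7trg' -> body[11..18], body so far='lhhzcgnl46rm8c7trg'
Chunk 4: stream[33..34]='0' size=0 (terminator). Final body='lhhzcgnl46rm8c7trg' (18 bytes)
Body byte 16 = 'r'

Answer: r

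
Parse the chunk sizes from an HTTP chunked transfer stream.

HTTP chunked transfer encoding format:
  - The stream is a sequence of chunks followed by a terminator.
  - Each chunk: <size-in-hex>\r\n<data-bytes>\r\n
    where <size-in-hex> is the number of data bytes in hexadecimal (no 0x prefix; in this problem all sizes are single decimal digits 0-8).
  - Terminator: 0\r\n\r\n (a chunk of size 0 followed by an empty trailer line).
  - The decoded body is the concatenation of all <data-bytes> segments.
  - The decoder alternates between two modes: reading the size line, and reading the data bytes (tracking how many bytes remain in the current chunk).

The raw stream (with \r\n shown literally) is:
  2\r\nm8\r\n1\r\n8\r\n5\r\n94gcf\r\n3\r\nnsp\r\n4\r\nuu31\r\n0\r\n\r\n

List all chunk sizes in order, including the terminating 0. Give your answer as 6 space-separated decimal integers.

Answer: 2 1 5 3 4 0

Derivation:
Chunk 1: stream[0..1]='2' size=0x2=2, data at stream[3..5]='m8' -> body[0..2], body so far='m8'
Chunk 2: stream[7..8]='1' size=0x1=1, data at stream[10..11]='8' -> body[2..3], body so far='m88'
Chunk 3: stream[13..14]='5' size=0x5=5, data at stream[16..21]='94gcf' -> body[3..8], body so far='m8894gcf'
Chunk 4: stream[23..24]='3' size=0x3=3, data at stream[26..29]='nsp' -> body[8..11], body so far='m8894gcfnsp'
Chunk 5: stream[31..32]='4' size=0x4=4, data at stream[34..38]='uu31' -> body[11..15], body so far='m8894gcfnspuu31'
Chunk 6: stream[40..41]='0' size=0 (terminator). Final body='m8894gcfnspuu31' (15 bytes)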